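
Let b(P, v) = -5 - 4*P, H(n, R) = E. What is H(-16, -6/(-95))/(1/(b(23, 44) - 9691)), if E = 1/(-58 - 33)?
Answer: 9788/91 ≈ 107.56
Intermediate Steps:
E = -1/91 (E = 1/(-91) = -1/91 ≈ -0.010989)
H(n, R) = -1/91
H(-16, -6/(-95))/(1/(b(23, 44) - 9691)) = -(-9696/91 - 92/91) = -1/(91*(1/((-5 - 92) - 9691))) = -1/(91*(1/(-97 - 9691))) = -1/(91*(1/(-9788))) = -1/(91*(-1/9788)) = -1/91*(-9788) = 9788/91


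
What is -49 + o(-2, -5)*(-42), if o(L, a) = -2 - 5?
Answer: 245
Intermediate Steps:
o(L, a) = -7
-49 + o(-2, -5)*(-42) = -49 - 7*(-42) = -49 + 294 = 245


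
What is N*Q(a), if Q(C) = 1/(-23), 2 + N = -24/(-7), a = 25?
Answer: -10/161 ≈ -0.062112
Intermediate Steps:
N = 10/7 (N = -2 - 24/(-7) = -2 - 24*(-⅐) = -2 + 24/7 = 10/7 ≈ 1.4286)
Q(C) = -1/23
N*Q(a) = (10/7)*(-1/23) = -10/161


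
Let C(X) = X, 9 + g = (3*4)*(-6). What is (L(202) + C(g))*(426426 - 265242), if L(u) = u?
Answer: 19503264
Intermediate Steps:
g = -81 (g = -9 + (3*4)*(-6) = -9 + 12*(-6) = -9 - 72 = -81)
(L(202) + C(g))*(426426 - 265242) = (202 - 81)*(426426 - 265242) = 121*161184 = 19503264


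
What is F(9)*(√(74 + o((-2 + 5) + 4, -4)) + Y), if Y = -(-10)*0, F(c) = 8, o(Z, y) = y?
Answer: 8*√70 ≈ 66.933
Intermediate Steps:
Y = 0 (Y = -10*0 = 0)
F(9)*(√(74 + o((-2 + 5) + 4, -4)) + Y) = 8*(√(74 - 4) + 0) = 8*(√70 + 0) = 8*√70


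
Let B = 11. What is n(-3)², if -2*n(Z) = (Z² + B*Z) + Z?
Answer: 729/4 ≈ 182.25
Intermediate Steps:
n(Z) = -6*Z - Z²/2 (n(Z) = -((Z² + 11*Z) + Z)/2 = -(Z² + 12*Z)/2 = -6*Z - Z²/2)
n(-3)² = (-½*(-3)*(12 - 3))² = (-½*(-3)*9)² = (27/2)² = 729/4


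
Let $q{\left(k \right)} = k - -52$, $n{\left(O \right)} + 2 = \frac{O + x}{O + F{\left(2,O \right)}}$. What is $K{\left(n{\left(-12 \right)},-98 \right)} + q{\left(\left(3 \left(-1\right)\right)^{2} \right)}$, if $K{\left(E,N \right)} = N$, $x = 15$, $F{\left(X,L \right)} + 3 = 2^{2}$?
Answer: $-37$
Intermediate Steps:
$F{\left(X,L \right)} = 1$ ($F{\left(X,L \right)} = -3 + 2^{2} = -3 + 4 = 1$)
$n{\left(O \right)} = -2 + \frac{15 + O}{1 + O}$ ($n{\left(O \right)} = -2 + \frac{O + 15}{O + 1} = -2 + \frac{15 + O}{1 + O}$)
$q{\left(k \right)} = 52 + k$ ($q{\left(k \right)} = k + 52 = 52 + k$)
$K{\left(n{\left(-12 \right)},-98 \right)} + q{\left(\left(3 \left(-1\right)\right)^{2} \right)} = -98 + \left(52 + \left(3 \left(-1\right)\right)^{2}\right) = -98 + \left(52 + \left(-3\right)^{2}\right) = -98 + \left(52 + 9\right) = -98 + 61 = -37$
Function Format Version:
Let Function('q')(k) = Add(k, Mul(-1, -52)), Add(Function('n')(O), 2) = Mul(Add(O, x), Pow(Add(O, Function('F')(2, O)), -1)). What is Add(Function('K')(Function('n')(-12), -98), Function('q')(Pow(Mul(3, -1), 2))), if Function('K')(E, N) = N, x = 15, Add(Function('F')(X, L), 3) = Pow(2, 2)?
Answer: -37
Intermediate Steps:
Function('F')(X, L) = 1 (Function('F')(X, L) = Add(-3, Pow(2, 2)) = Add(-3, 4) = 1)
Function('n')(O) = Add(-2, Mul(Pow(Add(1, O), -1), Add(15, O))) (Function('n')(O) = Add(-2, Mul(Add(O, 15), Pow(Add(O, 1), -1))) = Add(-2, Mul(Add(15, O), Pow(Add(1, O), -1))) = Add(-2, Mul(Pow(Add(1, O), -1), Add(15, O))))
Function('q')(k) = Add(52, k) (Function('q')(k) = Add(k, 52) = Add(52, k))
Add(Function('K')(Function('n')(-12), -98), Function('q')(Pow(Mul(3, -1), 2))) = Add(-98, Add(52, Pow(Mul(3, -1), 2))) = Add(-98, Add(52, Pow(-3, 2))) = Add(-98, Add(52, 9)) = Add(-98, 61) = -37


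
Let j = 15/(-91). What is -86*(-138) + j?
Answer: 1079973/91 ≈ 11868.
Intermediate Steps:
j = -15/91 (j = 15*(-1/91) = -15/91 ≈ -0.16484)
-86*(-138) + j = -86*(-138) - 15/91 = 11868 - 15/91 = 1079973/91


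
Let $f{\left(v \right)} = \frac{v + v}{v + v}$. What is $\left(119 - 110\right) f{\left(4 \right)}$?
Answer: $9$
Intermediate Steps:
$f{\left(v \right)} = 1$ ($f{\left(v \right)} = \frac{2 v}{2 v} = 2 v \frac{1}{2 v} = 1$)
$\left(119 - 110\right) f{\left(4 \right)} = \left(119 - 110\right) 1 = 9 \cdot 1 = 9$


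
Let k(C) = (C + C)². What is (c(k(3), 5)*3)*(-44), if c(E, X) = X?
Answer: -660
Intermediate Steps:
k(C) = 4*C² (k(C) = (2*C)² = 4*C²)
(c(k(3), 5)*3)*(-44) = (5*3)*(-44) = 15*(-44) = -660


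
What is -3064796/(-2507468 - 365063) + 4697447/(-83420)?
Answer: -13237896846037/239626536020 ≈ -55.244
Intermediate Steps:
-3064796/(-2507468 - 365063) + 4697447/(-83420) = -3064796/(-2872531) + 4697447*(-1/83420) = -3064796*(-1/2872531) - 4697447/83420 = 3064796/2872531 - 4697447/83420 = -13237896846037/239626536020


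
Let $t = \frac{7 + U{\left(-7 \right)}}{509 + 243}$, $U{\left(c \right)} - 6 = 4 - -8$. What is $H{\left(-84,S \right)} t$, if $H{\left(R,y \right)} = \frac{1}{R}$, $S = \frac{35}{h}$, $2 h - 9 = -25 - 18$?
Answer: $- \frac{25}{63168} \approx -0.00039577$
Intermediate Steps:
$U{\left(c \right)} = 18$ ($U{\left(c \right)} = 6 + \left(4 - -8\right) = 6 + \left(4 + 8\right) = 6 + 12 = 18$)
$h = -17$ ($h = \frac{9}{2} + \frac{-25 - 18}{2} = \frac{9}{2} + \frac{1}{2} \left(-43\right) = \frac{9}{2} - \frac{43}{2} = -17$)
$S = - \frac{35}{17}$ ($S = \frac{35}{-17} = 35 \left(- \frac{1}{17}\right) = - \frac{35}{17} \approx -2.0588$)
$t = \frac{25}{752}$ ($t = \frac{7 + 18}{509 + 243} = \frac{25}{752} \approx 0.033245$)
$H{\left(-84,S \right)} t = \frac{1}{-84} \cdot \frac{25}{752} = \left(- \frac{1}{84}\right) \frac{25}{752} = - \frac{25}{63168}$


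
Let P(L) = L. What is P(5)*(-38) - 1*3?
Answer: -193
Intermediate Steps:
P(5)*(-38) - 1*3 = 5*(-38) - 1*3 = -190 - 3 = -193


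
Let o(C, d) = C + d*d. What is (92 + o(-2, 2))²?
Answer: 8836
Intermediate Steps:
o(C, d) = C + d²
(92 + o(-2, 2))² = (92 + (-2 + 2²))² = (92 + (-2 + 4))² = (92 + 2)² = 94² = 8836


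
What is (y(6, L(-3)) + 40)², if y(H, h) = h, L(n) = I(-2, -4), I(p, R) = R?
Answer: 1296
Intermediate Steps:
L(n) = -4
(y(6, L(-3)) + 40)² = (-4 + 40)² = 36² = 1296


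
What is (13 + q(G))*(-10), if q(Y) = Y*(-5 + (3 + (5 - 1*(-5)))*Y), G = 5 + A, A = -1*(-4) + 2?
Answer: -15310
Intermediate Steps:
A = 6 (A = 4 + 2 = 6)
G = 11 (G = 5 + 6 = 11)
q(Y) = Y*(-5 + 13*Y) (q(Y) = Y*(-5 + (3 + (5 + 5))*Y) = Y*(-5 + (3 + 10)*Y) = Y*(-5 + 13*Y))
(13 + q(G))*(-10) = (13 + 11*(-5 + 13*11))*(-10) = (13 + 11*(-5 + 143))*(-10) = (13 + 11*138)*(-10) = (13 + 1518)*(-10) = 1531*(-10) = -15310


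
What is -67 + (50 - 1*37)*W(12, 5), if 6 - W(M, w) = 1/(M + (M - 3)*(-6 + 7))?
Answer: 218/21 ≈ 10.381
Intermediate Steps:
W(M, w) = 6 - 1/(-3 + 2*M) (W(M, w) = 6 - 1/(M + (M - 3)*(-6 + 7)) = 6 - 1/(M + (-3 + M)*1) = 6 - 1/(M + (-3 + M)) = 6 - 1/(-3 + 2*M))
-67 + (50 - 1*37)*W(12, 5) = -67 + (50 - 1*37)*((-19 + 12*12)/(-3 + 2*12)) = -67 + (50 - 37)*((-19 + 144)/(-3 + 24)) = -67 + 13*(125/21) = -67 + 1625/21 = 218/21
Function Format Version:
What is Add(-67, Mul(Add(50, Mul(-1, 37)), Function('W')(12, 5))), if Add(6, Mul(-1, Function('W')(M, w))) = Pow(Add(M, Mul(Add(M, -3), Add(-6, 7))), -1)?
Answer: Rational(218, 21) ≈ 10.381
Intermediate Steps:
Function('W')(M, w) = Add(6, Mul(-1, Pow(Add(-3, Mul(2, M)), -1))) (Function('W')(M, w) = Add(6, Mul(-1, Pow(Add(M, Mul(Add(M, -3), Add(-6, 7))), -1))) = Add(6, Mul(-1, Pow(Add(M, Mul(Add(-3, M), 1)), -1))) = Add(6, Mul(-1, Pow(Add(M, Add(-3, M)), -1))) = Add(6, Mul(-1, Pow(Add(-3, Mul(2, M)), -1))))
Add(-67, Mul(Add(50, Mul(-1, 37)), Function('W')(12, 5))) = Add(-67, Mul(Add(50, Mul(-1, 37)), Mul(Pow(Add(-3, Mul(2, 12)), -1), Add(-19, Mul(12, 12))))) = Add(-67, Mul(Add(50, -37), Mul(Pow(Add(-3, 24), -1), Add(-19, 144)))) = Add(-67, Mul(13, Mul(Pow(21, -1), 125))) = Add(-67, Mul(13, Mul(Rational(1, 21), 125))) = Add(-67, Mul(13, Rational(125, 21))) = Add(-67, Rational(1625, 21)) = Rational(218, 21)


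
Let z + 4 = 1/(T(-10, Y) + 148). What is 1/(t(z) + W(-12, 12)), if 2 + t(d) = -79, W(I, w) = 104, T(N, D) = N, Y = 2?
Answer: 1/23 ≈ 0.043478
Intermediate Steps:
z = -551/138 (z = -4 + 1/(-10 + 148) = -4 + 1/138 = -551/138 ≈ -3.9928)
t(d) = -81 (t(d) = -2 - 79 = -81)
1/(t(z) + W(-12, 12)) = 1/(-81 + 104) = 1/23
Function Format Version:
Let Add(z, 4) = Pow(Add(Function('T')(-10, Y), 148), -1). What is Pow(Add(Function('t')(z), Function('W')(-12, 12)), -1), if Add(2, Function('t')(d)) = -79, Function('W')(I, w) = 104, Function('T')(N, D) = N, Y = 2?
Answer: Rational(1, 23) ≈ 0.043478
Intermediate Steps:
z = Rational(-551, 138) (z = Add(-4, Pow(Add(-10, 148), -1)) = Add(-4, Pow(138, -1)) = Add(-4, Rational(1, 138)) = Rational(-551, 138) ≈ -3.9928)
Function('t')(d) = -81 (Function('t')(d) = Add(-2, -79) = -81)
Pow(Add(Function('t')(z), Function('W')(-12, 12)), -1) = Pow(Add(-81, 104), -1) = Pow(23, -1) = Rational(1, 23)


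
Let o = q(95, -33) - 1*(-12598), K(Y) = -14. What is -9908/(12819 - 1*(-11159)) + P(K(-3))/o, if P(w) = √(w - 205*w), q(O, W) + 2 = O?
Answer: -4954/11989 + 2*√714/12691 ≈ -0.40900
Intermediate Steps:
q(O, W) = -2 + O
P(w) = 2*√51*√(-w) (P(w) = √(-204*w) = 2*√51*√(-w))
o = 12691 (o = (-2 + 95) - 1*(-12598) = 93 + 12598 = 12691)
-9908/(12819 - 1*(-11159)) + P(K(-3))/o = -9908/(12819 - 1*(-11159)) + (2*√51*√(-1*(-14)))/12691 = -9908/(12819 + 11159) + (2*√51*√14)*(1/12691) = -9908/23978 + (2*√714)*(1/12691) = -9908*1/23978 + 2*√714/12691 = -4954/11989 + 2*√714/12691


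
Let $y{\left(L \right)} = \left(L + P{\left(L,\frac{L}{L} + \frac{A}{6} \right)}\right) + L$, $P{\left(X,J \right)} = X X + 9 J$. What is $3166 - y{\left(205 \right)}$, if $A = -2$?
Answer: $-39275$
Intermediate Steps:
$P{\left(X,J \right)} = X^{2} + 9 J$
$y{\left(L \right)} = 6 + L^{2} + 2 L$ ($y{\left(L \right)} = \left(L + \left(L^{2} + 9 \left(\frac{L}{L} - \frac{2}{6}\right)\right)\right) + L = \left(L + \left(L^{2} + 9 \left(1 - \frac{1}{3}\right)\right)\right) + L = \left(L + \left(L^{2} + 9 \cdot \frac{2}{3}\right)\right) + L = \left(L + \left(L^{2} + 6\right)\right) + L = \left(L + \left(6 + L^{2}\right)\right) + L = \left(6 + L + L^{2}\right) + L = 6 + L^{2} + 2 L$)
$3166 - y{\left(205 \right)} = 3166 - \left(6 + 205^{2} + 2 \cdot 205\right) = 3166 - \left(6 + 42025 + 410\right) = 3166 - 42441 = -39275$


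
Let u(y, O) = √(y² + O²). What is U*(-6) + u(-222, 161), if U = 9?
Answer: -54 + 13*√445 ≈ 220.24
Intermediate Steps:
u(y, O) = √(O² + y²)
U*(-6) + u(-222, 161) = 9*(-6) + √(161² + (-222)²) = -54 + √(25921 + 49284) = -54 + √75205 = -54 + 13*√445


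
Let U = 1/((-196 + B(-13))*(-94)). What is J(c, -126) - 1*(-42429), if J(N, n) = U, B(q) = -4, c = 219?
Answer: 797665201/18800 ≈ 42429.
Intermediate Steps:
U = 1/18800 (U = 1/(-196 - 4*(-94)) = -1/94/(-200) = -1/200*(-1/94) = 1/18800 ≈ 5.3191e-5)
J(N, n) = 1/18800
J(c, -126) - 1*(-42429) = 1/18800 - 1*(-42429) = 1/18800 + 42429 = 797665201/18800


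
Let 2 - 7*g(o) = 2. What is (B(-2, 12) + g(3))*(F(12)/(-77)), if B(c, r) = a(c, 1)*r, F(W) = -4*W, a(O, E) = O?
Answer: -1152/77 ≈ -14.961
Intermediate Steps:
g(o) = 0 (g(o) = 2/7 - ⅐*2 = 2/7 - 2/7 = 0)
B(c, r) = c*r
(B(-2, 12) + g(3))*(F(12)/(-77)) = (-2*12 + 0)*(-4*12/(-77)) = (-24 + 0)*(-48*(-1/77)) = -24*48/77 = -1152/77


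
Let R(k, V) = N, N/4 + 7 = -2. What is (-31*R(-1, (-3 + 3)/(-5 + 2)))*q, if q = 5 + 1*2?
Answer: 7812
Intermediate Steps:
N = -36 (N = -28 + 4*(-2) = -28 - 8 = -36)
R(k, V) = -36
q = 7 (q = 5 + 2 = 7)
(-31*R(-1, (-3 + 3)/(-5 + 2)))*q = -31*(-36)*7 = 1116*7 = 7812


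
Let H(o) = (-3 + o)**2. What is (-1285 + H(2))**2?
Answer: 1648656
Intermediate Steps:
(-1285 + H(2))**2 = (-1285 + (-3 + 2)**2)**2 = (-1285 + (-1)**2)**2 = (-1285 + 1)**2 = (-1284)**2 = 1648656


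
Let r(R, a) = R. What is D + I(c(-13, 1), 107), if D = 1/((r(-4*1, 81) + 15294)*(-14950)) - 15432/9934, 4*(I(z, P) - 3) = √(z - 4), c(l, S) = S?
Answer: 1642386812533/1135384178500 + I*√3/4 ≈ 1.4465 + 0.43301*I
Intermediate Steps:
I(z, P) = 3 + √(-4 + z)/4 (I(z, P) = 3 + √(z - 4)/4 = 3 + √(-4 + z)/4)
D = -1763765722967/1135384178500 (D = 1/((-4*1 + 15294)*(-14950)) - 15432/9934 = -1/14950/(-4 + 15294) - 15432*1/9934 = -1/14950/15290 - 7716/4967 = (1/15290)*(-1/14950) - 7716/4967 = -1/228585500 - 7716/4967 = -1763765722967/1135384178500 ≈ -1.5535)
D + I(c(-13, 1), 107) = -1763765722967/1135384178500 + (3 + √(-4 + 1)/4) = -1763765722967/1135384178500 + (3 + √(-3)/4) = -1763765722967/1135384178500 + (3 + (I*√3)/4) = -1763765722967/1135384178500 + (3 + I*√3/4) = 1642386812533/1135384178500 + I*√3/4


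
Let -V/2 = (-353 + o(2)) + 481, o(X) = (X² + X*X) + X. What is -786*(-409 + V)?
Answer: 538410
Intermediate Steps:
o(X) = X + 2*X² (o(X) = (X² + X²) + X = 2*X² + X = X + 2*X²)
V = -276 (V = -2*((-353 + 2*(1 + 2*2)) + 481) = -2*((-353 + 2*(1 + 4)) + 481) = -2*((-353 + 2*5) + 481) = -2*((-353 + 10) + 481) = -2*(-343 + 481) = -2*138 = -276)
-786*(-409 + V) = -786*(-409 - 276) = -786*(-685) = 538410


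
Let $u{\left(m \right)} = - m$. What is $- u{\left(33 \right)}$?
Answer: $33$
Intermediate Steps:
$- u{\left(33 \right)} = - \left(-1\right) 33 = \left(-1\right) \left(-33\right) = 33$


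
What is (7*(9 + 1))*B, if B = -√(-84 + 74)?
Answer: -70*I*√10 ≈ -221.36*I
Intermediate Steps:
B = -I*√10 (B = -√(-10) = -I*√10 ≈ -3.1623*I)
(7*(9 + 1))*B = (7*(9 + 1))*(-I*√10) = (7*10)*(-I*√10) = 70*(-I*√10) = -70*I*√10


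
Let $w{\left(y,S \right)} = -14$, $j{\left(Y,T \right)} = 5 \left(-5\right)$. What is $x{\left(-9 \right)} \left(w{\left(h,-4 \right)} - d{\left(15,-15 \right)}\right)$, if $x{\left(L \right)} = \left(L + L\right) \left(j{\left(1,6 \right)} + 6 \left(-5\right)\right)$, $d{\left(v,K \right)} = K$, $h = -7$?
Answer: $990$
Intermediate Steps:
$j{\left(Y,T \right)} = -25$
$x{\left(L \right)} = - 110 L$ ($x{\left(L \right)} = \left(L + L\right) \left(-25 + 6 \left(-5\right)\right) = 2 L \left(-25 - 30\right) = 2 L \left(-55\right) = - 110 L$)
$x{\left(-9 \right)} \left(w{\left(h,-4 \right)} - d{\left(15,-15 \right)}\right) = \left(-110\right) \left(-9\right) \left(-14 - -15\right) = 990 \left(-14 + 15\right) = 990 \cdot 1 = 990$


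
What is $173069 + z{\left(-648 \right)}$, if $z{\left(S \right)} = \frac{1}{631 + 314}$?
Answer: $\frac{163550206}{945} \approx 1.7307 \cdot 10^{5}$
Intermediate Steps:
$z{\left(S \right)} = \frac{1}{945}$
$173069 + z{\left(-648 \right)} = 173069 + \frac{1}{945} = \frac{163550206}{945}$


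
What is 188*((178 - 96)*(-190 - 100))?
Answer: -4470640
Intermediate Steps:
188*((178 - 96)*(-190 - 100)) = 188*(82*(-290)) = 188*(-23780) = -4470640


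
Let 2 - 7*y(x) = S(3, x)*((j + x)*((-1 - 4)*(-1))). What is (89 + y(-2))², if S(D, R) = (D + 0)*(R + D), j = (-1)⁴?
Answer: 409600/49 ≈ 8359.2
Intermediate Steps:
j = 1
S(D, R) = D*(D + R)
y(x) = 2/7 - (5 + 5*x)*(9 + 3*x)/7 (y(x) = 2/7 - 3*(3 + x)*(1 + x)*((-1 - 4)*(-1))/7 = 2/7 - (9 + 3*x)*(1 + x)*(-5*(-1))/7 = 2/7 - (9 + 3*x)*(1 + x)*5/7 = 2/7 - (9 + 3*x)*(5 + 5*x)/7 = 2/7 - (5 + 5*x)*(9 + 3*x)/7)
(89 + y(-2))² = (89 + (-43/7 - 60/7*(-2) - 15/7*(-2)²))² = (89 + (-43/7 + 120/7 - 15/7*4))² = (89 + (-43/7 + 120/7 - 60/7))² = (89 + 17/7)² = (640/7)² = 409600/49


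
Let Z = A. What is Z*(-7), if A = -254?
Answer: 1778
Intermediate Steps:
Z = -254
Z*(-7) = -254*(-7) = 1778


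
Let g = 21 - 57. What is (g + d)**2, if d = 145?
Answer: 11881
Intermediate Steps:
g = -36
(g + d)**2 = (-36 + 145)**2 = 109**2 = 11881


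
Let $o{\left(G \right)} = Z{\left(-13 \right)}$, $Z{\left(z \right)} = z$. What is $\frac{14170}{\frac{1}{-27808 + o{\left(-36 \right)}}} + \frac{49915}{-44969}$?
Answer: $- \frac{17727839769245}{44969} \approx -3.9422 \cdot 10^{8}$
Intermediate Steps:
$o{\left(G \right)} = -13$
$\frac{14170}{\frac{1}{-27808 + o{\left(-36 \right)}}} + \frac{49915}{-44969} = \frac{14170}{\frac{1}{-27808 - 13}} + \frac{49915}{-44969} = \frac{14170}{\frac{1}{-27821}} + 49915 \left(- \frac{1}{44969}\right) = \frac{14170}{- \frac{1}{27821}} - \frac{49915}{44969} = 14170 \left(-27821\right) - \frac{49915}{44969} = -394223570 - \frac{49915}{44969} = - \frac{17727839769245}{44969}$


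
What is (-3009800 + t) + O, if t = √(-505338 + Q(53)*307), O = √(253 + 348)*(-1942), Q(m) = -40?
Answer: -3009800 - 1942*√601 + I*√517618 ≈ -3.0574e+6 + 719.46*I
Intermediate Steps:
O = -1942*√601 (O = √601*(-1942) = -1942*√601 ≈ -47609.)
t = I*√517618 (t = √(-505338 - 40*307) = √(-505338 - 12280) = √(-517618) = I*√517618 ≈ 719.46*I)
(-3009800 + t) + O = (-3009800 + I*√517618) - 1942*√601 = -3009800 - 1942*√601 + I*√517618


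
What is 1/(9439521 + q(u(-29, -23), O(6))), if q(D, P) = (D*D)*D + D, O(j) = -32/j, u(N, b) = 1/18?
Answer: 5832/55051286797 ≈ 1.0594e-7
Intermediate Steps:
u(N, b) = 1/18
q(D, P) = D + D**3 (q(D, P) = D**2*D + D = D**3 + D = D + D**3)
1/(9439521 + q(u(-29, -23), O(6))) = 1/(9439521 + (1/18 + (1/18)**3)) = 1/(9439521 + (1/18 + 1/5832)) = 1/(9439521 + 325/5832) = 1/(55051286797/5832) = 5832/55051286797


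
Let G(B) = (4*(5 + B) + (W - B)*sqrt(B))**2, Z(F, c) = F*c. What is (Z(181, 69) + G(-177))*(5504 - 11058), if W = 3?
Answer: 29152762718 + 1375614720*I*sqrt(177) ≈ 2.9153e+10 + 1.8301e+10*I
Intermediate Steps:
G(B) = (20 + 4*B + sqrt(B)*(3 - B))**2 (G(B) = (4*(5 + B) + (3 - B)*sqrt(B))**2 = ((20 + 4*B) + sqrt(B)*(3 - B))**2 = (20 + 4*B + sqrt(B)*(3 - B))**2)
(Z(181, 69) + G(-177))*(5504 - 11058) = (181*69 + (20 - (-177)**(3/2) + 3*sqrt(-177) + 4*(-177))**2)*(5504 - 11058) = (12489 + (20 - (-177)*I*sqrt(177) + 3*(I*sqrt(177)) - 708)**2)*(-5554) = (12489 + (20 + 177*I*sqrt(177) + 3*I*sqrt(177) - 708)**2)*(-5554) = (12489 + (-688 + 180*I*sqrt(177))**2)*(-5554) = -69363906 - 5554*(-688 + 180*I*sqrt(177))**2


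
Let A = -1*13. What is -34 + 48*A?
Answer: -658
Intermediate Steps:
A = -13
-34 + 48*A = -34 + 48*(-13) = -34 - 624 = -658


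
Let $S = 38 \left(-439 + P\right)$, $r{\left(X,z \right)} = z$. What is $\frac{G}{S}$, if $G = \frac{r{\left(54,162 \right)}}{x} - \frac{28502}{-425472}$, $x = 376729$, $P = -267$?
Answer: $- \frac{5403228211}{2150098417554432} \approx -2.513 \cdot 10^{-6}$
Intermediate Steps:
$S = -26828$ ($S = 38 \left(-439 - 267\right) = 38 \left(-706\right) = -26828$)
$G = \frac{5403228211}{80143820544}$ ($G = \frac{162}{376729} - \frac{28502}{-425472} = 162 \cdot \frac{1}{376729} - - \frac{14251}{212736} = \frac{162}{376729} + \frac{14251}{212736} = \frac{5403228211}{80143820544} \approx 0.067419$)
$\frac{G}{S} = \frac{5403228211}{80143820544 \left(-26828\right)} = \frac{5403228211}{80143820544} \left(- \frac{1}{26828}\right) = - \frac{5403228211}{2150098417554432}$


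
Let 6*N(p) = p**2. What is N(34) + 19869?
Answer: 60185/3 ≈ 20062.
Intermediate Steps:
N(p) = p**2/6
N(34) + 19869 = (1/6)*34**2 + 19869 = (1/6)*1156 + 19869 = 578/3 + 19869 = 60185/3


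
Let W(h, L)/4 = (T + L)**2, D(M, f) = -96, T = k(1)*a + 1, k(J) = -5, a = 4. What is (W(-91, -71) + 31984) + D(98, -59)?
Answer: 64288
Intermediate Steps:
T = -19 (T = -5*4 + 1 = -20 + 1 = -19)
W(h, L) = 4*(-19 + L)**2
(W(-91, -71) + 31984) + D(98, -59) = (4*(-19 - 71)**2 + 31984) - 96 = (4*(-90)**2 + 31984) - 96 = (4*8100 + 31984) - 96 = (32400 + 31984) - 96 = 64384 - 96 = 64288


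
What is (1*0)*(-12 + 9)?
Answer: 0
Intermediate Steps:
(1*0)*(-12 + 9) = 0*(-3) = 0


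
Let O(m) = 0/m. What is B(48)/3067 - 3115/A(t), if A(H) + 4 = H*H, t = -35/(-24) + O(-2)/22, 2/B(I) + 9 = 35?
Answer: 5502934163/3309293 ≈ 1662.9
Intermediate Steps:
O(m) = 0
B(I) = 1/13 (B(I) = 2/(-9 + 35) = 2/26 = 2*(1/26) = 1/13)
t = 35/24 (t = -35/(-24) + 0/22 = -35*(-1/24) + 0*(1/22) = 35/24 + 0 = 35/24 ≈ 1.4583)
A(H) = -4 + H**2 (A(H) = -4 + H*H = -4 + H**2)
B(48)/3067 - 3115/A(t) = (1/13)/3067 - 3115/(-4 + (35/24)**2) = (1/13)*(1/3067) - 3115/(-4 + 1225/576) = 1/39871 - 3115/(-1079/576) = 1/39871 - 3115*(-576/1079) = 1/39871 + 1794240/1079 = 5502934163/3309293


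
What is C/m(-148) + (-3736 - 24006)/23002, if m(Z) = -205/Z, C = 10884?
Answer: 18523335277/2357705 ≈ 7856.5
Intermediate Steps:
C/m(-148) + (-3736 - 24006)/23002 = 10884/((-205/(-148))) + (-3736 - 24006)/23002 = 10884/((-205*(-1/148))) - 27742*1/23002 = 10884/(205/148) - 13871/11501 = 10884*(148/205) - 13871/11501 = 1610832/205 - 13871/11501 = 18523335277/2357705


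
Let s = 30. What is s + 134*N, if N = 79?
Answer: 10616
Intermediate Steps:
s + 134*N = 30 + 134*79 = 30 + 10586 = 10616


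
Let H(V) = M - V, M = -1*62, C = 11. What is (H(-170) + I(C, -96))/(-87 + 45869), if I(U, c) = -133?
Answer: -25/45782 ≈ -0.00054607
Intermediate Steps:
M = -62
H(V) = -62 - V
(H(-170) + I(C, -96))/(-87 + 45869) = ((-62 - 1*(-170)) - 133)/(-87 + 45869) = ((-62 + 170) - 133)/45782 = (108 - 133)*(1/45782) = -25*1/45782 = -25/45782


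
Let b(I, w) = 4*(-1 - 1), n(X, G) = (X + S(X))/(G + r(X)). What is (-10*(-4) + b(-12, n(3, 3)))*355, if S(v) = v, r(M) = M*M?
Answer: 11360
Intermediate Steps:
r(M) = M²
n(X, G) = 2*X/(G + X²) (n(X, G) = (X + X)/(G + X²) = (2*X)/(G + X²) = 2*X/(G + X²))
b(I, w) = -8 (b(I, w) = 4*(-2) = -8)
(-10*(-4) + b(-12, n(3, 3)))*355 = (-10*(-4) - 8)*355 = (-1*(-40) - 8)*355 = (40 - 8)*355 = 32*355 = 11360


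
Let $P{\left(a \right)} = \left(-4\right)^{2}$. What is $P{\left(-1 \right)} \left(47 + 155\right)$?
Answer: $3232$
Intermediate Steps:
$P{\left(a \right)} = 16$
$P{\left(-1 \right)} \left(47 + 155\right) = 16 \left(47 + 155\right) = 16 \cdot 202 = 3232$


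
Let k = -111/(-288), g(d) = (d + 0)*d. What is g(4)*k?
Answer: 37/6 ≈ 6.1667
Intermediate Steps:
g(d) = d² (g(d) = d*d = d²)
k = 37/96 (k = -111*(-1/288) = 37/96 ≈ 0.38542)
g(4)*k = 4²*(37/96) = 16*(37/96) = 37/6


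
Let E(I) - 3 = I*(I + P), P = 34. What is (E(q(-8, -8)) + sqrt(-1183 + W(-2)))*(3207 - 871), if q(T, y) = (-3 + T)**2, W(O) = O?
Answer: 43818688 + 2336*I*sqrt(1185) ≈ 4.3819e+7 + 80414.0*I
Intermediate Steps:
E(I) = 3 + I*(34 + I) (E(I) = 3 + I*(I + 34) = 3 + I*(34 + I))
(E(q(-8, -8)) + sqrt(-1183 + W(-2)))*(3207 - 871) = ((3 + ((-3 - 8)**2)**2 + 34*(-3 - 8)**2) + sqrt(-1183 - 2))*(3207 - 871) = ((3 + ((-11)**2)**2 + 34*(-11)**2) + sqrt(-1185))*2336 = ((3 + 121**2 + 34*121) + I*sqrt(1185))*2336 = ((3 + 14641 + 4114) + I*sqrt(1185))*2336 = (18758 + I*sqrt(1185))*2336 = 43818688 + 2336*I*sqrt(1185)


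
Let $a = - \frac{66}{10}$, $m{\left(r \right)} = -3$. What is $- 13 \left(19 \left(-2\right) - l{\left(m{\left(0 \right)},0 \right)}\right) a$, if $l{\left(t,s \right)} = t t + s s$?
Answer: $- \frac{20163}{5} \approx -4032.6$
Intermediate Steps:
$l{\left(t,s \right)} = s^{2} + t^{2}$ ($l{\left(t,s \right)} = t^{2} + s^{2} = s^{2} + t^{2}$)
$a = - \frac{33}{5}$ ($a = \left(-66\right) \frac{1}{10} = - \frac{33}{5} \approx -6.6$)
$- 13 \left(19 \left(-2\right) - l{\left(m{\left(0 \right)},0 \right)}\right) a = - 13 \left(19 \left(-2\right) - \left(0^{2} + \left(-3\right)^{2}\right)\right) \left(- \frac{33}{5}\right) = - 13 \left(-38 - \left(0 + 9\right)\right) \left(- \frac{33}{5}\right) = - 13 \left(-38 - 9\right) \left(- \frac{33}{5}\right) = \left(-13\right) \left(-47\right) \left(- \frac{33}{5}\right) = 611 \left(- \frac{33}{5}\right) = - \frac{20163}{5}$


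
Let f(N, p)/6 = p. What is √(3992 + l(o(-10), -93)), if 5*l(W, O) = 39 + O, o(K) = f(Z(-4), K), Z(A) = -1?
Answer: √99530/5 ≈ 63.097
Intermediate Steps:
f(N, p) = 6*p
o(K) = 6*K
l(W, O) = 39/5 + O/5 (l(W, O) = (39 + O)/5 = 39/5 + O/5)
√(3992 + l(o(-10), -93)) = √(3992 + (39/5 + (⅕)*(-93))) = √(3992 + (39/5 - 93/5)) = √(3992 - 54/5) = √(19906/5) = √99530/5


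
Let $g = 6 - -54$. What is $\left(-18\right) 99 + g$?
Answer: $-1722$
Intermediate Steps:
$g = 60$ ($g = 6 + 54 = 60$)
$\left(-18\right) 99 + g = \left(-18\right) 99 + 60 = -1782 + 60 = -1722$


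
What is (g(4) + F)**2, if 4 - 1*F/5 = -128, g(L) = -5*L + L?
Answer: 414736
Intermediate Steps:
g(L) = -4*L
F = 660 (F = 20 - 5*(-128) = 20 + 640 = 660)
(g(4) + F)**2 = (-4*4 + 660)**2 = (-16 + 660)**2 = 644**2 = 414736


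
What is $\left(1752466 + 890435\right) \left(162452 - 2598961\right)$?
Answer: $-6439452072609$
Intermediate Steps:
$\left(1752466 + 890435\right) \left(162452 - 2598961\right) = 2642901 \left(-2436509\right) = -6439452072609$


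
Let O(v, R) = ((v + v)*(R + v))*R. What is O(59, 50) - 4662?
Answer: 638438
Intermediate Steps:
O(v, R) = 2*R*v*(R + v) (O(v, R) = ((2*v)*(R + v))*R = (2*v*(R + v))*R = 2*R*v*(R + v))
O(59, 50) - 4662 = 2*50*59*(50 + 59) - 4662 = 2*50*59*109 - 4662 = 643100 - 4662 = 638438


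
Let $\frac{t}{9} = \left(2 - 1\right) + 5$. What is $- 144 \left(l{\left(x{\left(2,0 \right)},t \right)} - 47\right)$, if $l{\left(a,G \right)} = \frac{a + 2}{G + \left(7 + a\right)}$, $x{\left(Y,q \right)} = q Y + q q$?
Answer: $\frac{412560}{61} \approx 6763.3$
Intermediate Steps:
$t = 54$ ($t = 9 \left(\left(2 - 1\right) + 5\right) = 9 \left(1 + 5\right) = 9 \cdot 6 = 54$)
$x{\left(Y,q \right)} = q^{2} + Y q$ ($x{\left(Y,q \right)} = Y q + q^{2} = q^{2} + Y q$)
$l{\left(a,G \right)} = \frac{2 + a}{7 + G + a}$
$- 144 \left(l{\left(x{\left(2,0 \right)},t \right)} - 47\right) = - 144 \left(\frac{2 + 0 \left(2 + 0\right)}{7 + 54 + 0 \left(2 + 0\right)} - 47\right) = - 144 \left(\frac{2 + 0 \cdot 2}{7 + 54 + 0 \cdot 2} - 47\right) = - 144 \left(\frac{2 + 0}{7 + 54 + 0} - 47\right) = - 144 \left(\frac{1}{61} \cdot 2 - 47\right) = - 144 \left(\frac{2}{61} - 47\right) = \left(-144\right) \left(- \frac{2865}{61}\right) = \frac{412560}{61}$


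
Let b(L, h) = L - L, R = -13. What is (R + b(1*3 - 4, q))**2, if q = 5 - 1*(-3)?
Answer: 169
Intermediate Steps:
q = 8 (q = 5 + 3 = 8)
b(L, h) = 0
(R + b(1*3 - 4, q))**2 = (-13 + 0)**2 = (-13)**2 = 169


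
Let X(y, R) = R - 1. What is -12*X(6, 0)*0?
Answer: 0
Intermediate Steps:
X(y, R) = -1 + R
-12*X(6, 0)*0 = -12*(-1 + 0)*0 = -12*(-1)*0 = 12*0 = 0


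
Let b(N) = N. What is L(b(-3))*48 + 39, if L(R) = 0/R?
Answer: 39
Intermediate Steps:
L(R) = 0
L(b(-3))*48 + 39 = 0*48 + 39 = 0 + 39 = 39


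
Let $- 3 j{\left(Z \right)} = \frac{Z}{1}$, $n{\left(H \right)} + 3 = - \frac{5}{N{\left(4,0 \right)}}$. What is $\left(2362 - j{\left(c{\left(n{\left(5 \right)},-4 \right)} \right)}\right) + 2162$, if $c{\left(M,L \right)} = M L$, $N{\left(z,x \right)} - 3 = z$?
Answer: $\frac{95108}{21} \approx 4529.0$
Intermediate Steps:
$N{\left(z,x \right)} = 3 + z$
$n{\left(H \right)} = - \frac{26}{7}$ ($n{\left(H \right)} = -3 - \frac{5}{3 + 4} = -3 - \frac{5}{7} = - \frac{26}{7}$)
$c{\left(M,L \right)} = L M$
$j{\left(Z \right)} = - \frac{Z}{3}$ ($j{\left(Z \right)} = - \frac{Z 1^{-1}}{3} = - \frac{Z 1}{3} = - \frac{Z}{3}$)
$\left(2362 - j{\left(c{\left(n{\left(5 \right)},-4 \right)} \right)}\right) + 2162 = \left(2362 - - \frac{\left(-4\right) \left(- \frac{26}{7}\right)}{3}\right) + 2162 = \left(2362 - \left(- \frac{1}{3}\right) \frac{104}{7}\right) + 2162 = \left(2362 - - \frac{104}{21}\right) + 2162 = \left(2362 + \frac{104}{21}\right) + 2162 = \frac{49706}{21} + 2162 = \frac{95108}{21}$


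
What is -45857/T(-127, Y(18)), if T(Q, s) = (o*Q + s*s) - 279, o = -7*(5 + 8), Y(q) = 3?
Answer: -45857/11287 ≈ -4.0628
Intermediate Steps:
o = -91 (o = -7*13 = -91)
T(Q, s) = -279 + s² - 91*Q (T(Q, s) = (-91*Q + s*s) - 279 = (-91*Q + s²) - 279 = (s² - 91*Q) - 279 = -279 + s² - 91*Q)
-45857/T(-127, Y(18)) = -45857/(-279 + 3² - 91*(-127)) = -45857/(-279 + 9 + 11557) = -45857/11287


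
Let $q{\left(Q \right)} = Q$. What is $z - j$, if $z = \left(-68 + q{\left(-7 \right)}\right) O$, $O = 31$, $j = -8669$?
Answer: $6344$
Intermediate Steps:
$z = -2325$ ($z = \left(-68 - 7\right) 31 = \left(-75\right) 31 = -2325$)
$z - j = -2325 - -8669 = -2325 + 8669 = 6344$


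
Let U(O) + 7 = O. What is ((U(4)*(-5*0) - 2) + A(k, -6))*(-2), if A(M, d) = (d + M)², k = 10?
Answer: -28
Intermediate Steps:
U(O) = -7 + O
A(M, d) = (M + d)²
((U(4)*(-5*0) - 2) + A(k, -6))*(-2) = (((-7 + 4)*(-5*0) - 2) + (10 - 6)²)*(-2) = ((-3*0 - 2) + 4²)*(-2) = ((0 - 2) + 16)*(-2) = (-2 + 16)*(-2) = 14*(-2) = -28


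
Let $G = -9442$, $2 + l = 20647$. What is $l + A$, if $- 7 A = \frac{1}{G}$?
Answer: $\frac{1364510631}{66094} \approx 20645.0$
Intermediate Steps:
$l = 20645$ ($l = -2 + 20647 = 20645$)
$A = \frac{1}{66094}$ ($A = - \frac{1}{7 \left(-9442\right)} = \left(- \frac{1}{7}\right) \left(- \frac{1}{9442}\right) = \frac{1}{66094} \approx 1.513 \cdot 10^{-5}$)
$l + A = 20645 + \frac{1}{66094} = \frac{1364510631}{66094}$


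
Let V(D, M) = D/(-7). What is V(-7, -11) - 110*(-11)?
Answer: 1211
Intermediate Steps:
V(D, M) = -D/7 (V(D, M) = D*(-⅐) = -D/7)
V(-7, -11) - 110*(-11) = -⅐*(-7) - 110*(-11) = 1 + 1210 = 1211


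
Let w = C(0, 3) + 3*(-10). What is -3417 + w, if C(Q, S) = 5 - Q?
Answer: -3442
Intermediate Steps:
w = -25 (w = (5 - 1*0) + 3*(-10) = (5 + 0) - 30 = 5 - 30 = -25)
-3417 + w = -3417 - 25 = -3442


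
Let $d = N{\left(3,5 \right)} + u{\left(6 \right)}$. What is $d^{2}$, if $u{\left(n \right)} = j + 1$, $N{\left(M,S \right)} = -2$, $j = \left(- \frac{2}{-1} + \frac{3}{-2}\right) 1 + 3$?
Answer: $\frac{25}{4} \approx 6.25$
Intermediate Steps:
$j = \frac{7}{2}$ ($j = \left(\left(-2\right) \left(-1\right) + 3 \left(- \frac{1}{2}\right)\right) 1 + 3 = \left(2 - \frac{3}{2}\right) 1 + 3 = \frac{1}{2} \cdot 1 + 3 = \frac{1}{2} + 3 = \frac{7}{2} \approx 3.5$)
$u{\left(n \right)} = \frac{9}{2}$ ($u{\left(n \right)} = \frac{7}{2} + 1 = \frac{9}{2}$)
$d = \frac{5}{2}$ ($d = -2 + \frac{9}{2} = \frac{5}{2} \approx 2.5$)
$d^{2} = \left(\frac{5}{2}\right)^{2} = \frac{25}{4}$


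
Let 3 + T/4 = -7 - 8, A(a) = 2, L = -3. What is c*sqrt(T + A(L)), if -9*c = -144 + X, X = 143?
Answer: I*sqrt(70)/9 ≈ 0.92962*I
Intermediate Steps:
c = 1/9 (c = -(-144 + 143)/9 = -1/9*(-1) = 1/9 ≈ 0.11111)
T = -72 (T = -12 + 4*(-7 - 8) = -12 + 4*(-15) = -12 - 60 = -72)
c*sqrt(T + A(L)) = sqrt(-72 + 2)/9 = sqrt(-70)/9 = (I*sqrt(70))/9 = I*sqrt(70)/9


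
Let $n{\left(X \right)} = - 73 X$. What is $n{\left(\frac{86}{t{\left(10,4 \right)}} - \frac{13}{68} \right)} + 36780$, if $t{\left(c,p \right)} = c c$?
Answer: $\frac{62442999}{1700} \approx 36731.0$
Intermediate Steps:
$t{\left(c,p \right)} = c^{2}$
$n{\left(\frac{86}{t{\left(10,4 \right)}} - \frac{13}{68} \right)} + 36780 = - 73 \left(\frac{86}{10^{2}} - \frac{13}{68}\right) + 36780 = - 73 \left(\frac{86}{100} - \frac{13}{68}\right) + 36780 = - 73 \left(86 \cdot \frac{1}{100} - \frac{13}{68}\right) + 36780 = - 73 \left(\frac{43}{50} - \frac{13}{68}\right) + 36780 = \left(-73\right) \frac{1137}{1700} + 36780 = - \frac{83001}{1700} + 36780 = \frac{62442999}{1700}$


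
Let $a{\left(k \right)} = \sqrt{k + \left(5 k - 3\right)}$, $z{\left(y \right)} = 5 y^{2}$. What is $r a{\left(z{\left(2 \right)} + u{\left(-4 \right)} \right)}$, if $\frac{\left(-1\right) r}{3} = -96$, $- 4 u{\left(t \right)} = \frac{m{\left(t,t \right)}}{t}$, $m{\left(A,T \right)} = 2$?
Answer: $144 \sqrt{471} \approx 3125.2$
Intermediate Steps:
$u{\left(t \right)} = - \frac{1}{2 t}$ ($u{\left(t \right)} = - \frac{2 \frac{1}{t}}{4} = - \frac{1}{2 t}$)
$r = 288$ ($r = \left(-3\right) \left(-96\right) = 288$)
$a{\left(k \right)} = \sqrt{-3 + 6 k}$ ($a{\left(k \right)} = \sqrt{k + \left(-3 + 5 k\right)} = \sqrt{-3 + 6 k}$)
$r a{\left(z{\left(2 \right)} + u{\left(-4 \right)} \right)} = 288 \sqrt{-3 + 6 \left(5 \cdot 2^{2} - \frac{1}{2 \left(-4\right)}\right)} = 288 \sqrt{-3 + 6 \left(5 \cdot 4 - - \frac{1}{8}\right)} = 288 \sqrt{-3 + 6 \left(20 + \frac{1}{8}\right)} = 288 \sqrt{-3 + 6 \cdot \frac{161}{8}} = 288 \sqrt{-3 + \frac{483}{4}} = 288 \sqrt{\frac{471}{4}} = 288 \frac{\sqrt{471}}{2} = 144 \sqrt{471}$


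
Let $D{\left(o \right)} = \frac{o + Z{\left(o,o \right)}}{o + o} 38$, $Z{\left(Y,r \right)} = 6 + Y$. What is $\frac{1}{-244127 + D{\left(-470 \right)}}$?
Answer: $- \frac{235}{57360972} \approx -4.0969 \cdot 10^{-6}$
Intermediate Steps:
$D{\left(o \right)} = \frac{19 \left(6 + 2 o\right)}{o}$ ($D{\left(o \right)} = \frac{o + \left(6 + o\right)}{o + o} 38 = \frac{6 + 2 o}{2 o} 38 = \frac{19 \left(6 + 2 o\right)}{o}$)
$\frac{1}{-244127 + D{\left(-470 \right)}} = \frac{1}{-244127 + \left(38 + \frac{114}{-470}\right)} = \frac{1}{-244127 + \left(38 + 114 \left(- \frac{1}{470}\right)\right)} = \frac{1}{-244127 + \left(38 - \frac{57}{235}\right)} = \frac{1}{-244127 + \frac{8873}{235}} = \frac{1}{- \frac{57360972}{235}} = - \frac{235}{57360972}$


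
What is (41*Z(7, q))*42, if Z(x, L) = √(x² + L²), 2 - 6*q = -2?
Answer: 574*√445 ≈ 12109.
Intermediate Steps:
q = ⅔ (q = ⅓ - ⅙*(-2) = ⅓ + ⅓ = ⅔ ≈ 0.66667)
Z(x, L) = √(L² + x²)
(41*Z(7, q))*42 = (41*√((⅔)² + 7²))*42 = (41*√(4/9 + 49))*42 = (41*√(445/9))*42 = (41*(√445/3))*42 = (41*√445/3)*42 = 574*√445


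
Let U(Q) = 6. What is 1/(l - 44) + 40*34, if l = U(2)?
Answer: 51679/38 ≈ 1360.0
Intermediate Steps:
l = 6
1/(l - 44) + 40*34 = 1/(6 - 44) + 40*34 = 1/(-38) + 1360 = -1/38 + 1360 = 51679/38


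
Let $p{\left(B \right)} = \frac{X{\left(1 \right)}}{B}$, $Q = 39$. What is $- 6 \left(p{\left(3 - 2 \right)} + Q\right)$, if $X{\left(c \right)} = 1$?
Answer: $-240$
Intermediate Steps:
$p{\left(B \right)} = \frac{1}{B}$ ($p{\left(B \right)} = 1 \frac{1}{B} = \frac{1}{B}$)
$- 6 \left(p{\left(3 - 2 \right)} + Q\right) = - 6 \left(\frac{1}{3 - 2} + 39\right) = - 6 \left(1^{-1} + 39\right) = - 6 \left(1 + 39\right) = \left(-6\right) 40 = -240$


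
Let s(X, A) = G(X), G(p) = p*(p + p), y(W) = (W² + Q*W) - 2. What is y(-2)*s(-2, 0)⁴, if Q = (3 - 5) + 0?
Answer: 24576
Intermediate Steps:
Q = -2 (Q = -2 + 0 = -2)
y(W) = -2 + W² - 2*W (y(W) = (W² - 2*W) - 2 = -2 + W² - 2*W)
G(p) = 2*p² (G(p) = p*(2*p) = 2*p²)
s(X, A) = 2*X²
y(-2)*s(-2, 0)⁴ = (-2 + (-2)² - 2*(-2))*(2*(-2)²)⁴ = (-2 + 4 + 4)*(2*4)⁴ = 6*8⁴ = 6*4096 = 24576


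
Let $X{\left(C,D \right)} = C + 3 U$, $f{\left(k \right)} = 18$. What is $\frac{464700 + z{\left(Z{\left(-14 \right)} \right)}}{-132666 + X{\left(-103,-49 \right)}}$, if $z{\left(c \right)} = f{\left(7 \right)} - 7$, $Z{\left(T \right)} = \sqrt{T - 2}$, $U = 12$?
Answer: $- \frac{464711}{132733} \approx -3.5011$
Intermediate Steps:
$X{\left(C,D \right)} = 36 + C$ ($X{\left(C,D \right)} = C + 3 \cdot 12 = C + 36 = 36 + C$)
$Z{\left(T \right)} = \sqrt{-2 + T}$
$z{\left(c \right)} = 11$ ($z{\left(c \right)} = 18 - 7 = 11$)
$\frac{464700 + z{\left(Z{\left(-14 \right)} \right)}}{-132666 + X{\left(-103,-49 \right)}} = \frac{464700 + 11}{-132666 + \left(36 - 103\right)} = \frac{464711}{-132666 - 67} = \frac{464711}{-132733} = 464711 \left(- \frac{1}{132733}\right) = - \frac{464711}{132733}$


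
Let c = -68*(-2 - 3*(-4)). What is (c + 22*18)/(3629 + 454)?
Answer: -284/4083 ≈ -0.069557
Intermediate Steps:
c = -680 (c = -68*(-2 + 12) = -68*10 = -680)
(c + 22*18)/(3629 + 454) = (-680 + 22*18)/(3629 + 454) = (-680 + 396)/4083 = -284*1/4083 = -284/4083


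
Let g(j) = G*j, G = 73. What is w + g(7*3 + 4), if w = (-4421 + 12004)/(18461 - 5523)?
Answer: 23619433/12938 ≈ 1825.6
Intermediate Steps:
g(j) = 73*j
w = 7583/12938 ≈ 0.58610
w + g(7*3 + 4) = 7583/12938 + 73*(7*3 + 4) = 7583/12938 + 73*(21 + 4) = 7583/12938 + 73*25 = 7583/12938 + 1825 = 23619433/12938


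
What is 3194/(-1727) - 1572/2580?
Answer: -912947/371305 ≈ -2.4588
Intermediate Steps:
3194/(-1727) - 1572/2580 = 3194*(-1/1727) - 1572*1/2580 = -3194/1727 - 131/215 = -912947/371305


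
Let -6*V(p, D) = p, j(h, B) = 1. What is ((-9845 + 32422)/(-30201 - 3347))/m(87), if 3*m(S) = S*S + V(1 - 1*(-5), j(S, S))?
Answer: -67731/253891264 ≈ -0.00026677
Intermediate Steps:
V(p, D) = -p/6
m(S) = -⅓ + S²/3 (m(S) = (S*S - (1 - 1*(-5))/6)/3 = (S² - (1 + 5)/6)/3 = (S² - ⅙*6)/3 = (S² - 1)/3 = (-1 + S²)/3 = -⅓ + S²/3)
((-9845 + 32422)/(-30201 - 3347))/m(87) = ((-9845 + 32422)/(-30201 - 3347))/(-⅓ + (⅓)*87²) = (22577/(-33548))/(-⅓ + (⅓)*7569) = (22577*(-1/33548))/(-⅓ + 2523) = -22577/(33548*7568/3) = -22577/33548*3/7568 = -67731/253891264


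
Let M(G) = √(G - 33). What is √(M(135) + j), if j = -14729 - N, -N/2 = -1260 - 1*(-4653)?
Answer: √(-7943 + √102) ≈ 89.067*I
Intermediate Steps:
N = -6786 (N = -2*(-1260 - 1*(-4653)) = -2*(-1260 + 4653) = -2*3393 = -6786)
j = -7943 (j = -14729 - 1*(-6786) = -14729 + 6786 = -7943)
M(G) = √(-33 + G)
√(M(135) + j) = √(√(-33 + 135) - 7943) = √(√102 - 7943) = √(-7943 + √102)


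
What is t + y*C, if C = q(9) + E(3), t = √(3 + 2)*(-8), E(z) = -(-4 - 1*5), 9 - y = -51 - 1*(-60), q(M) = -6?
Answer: -8*√5 ≈ -17.889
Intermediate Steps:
y = 0 (y = 9 - (-51 - 1*(-60)) = 9 - (-51 + 60) = 9 - 1*9 = 9 - 9 = 0)
E(z) = 9 (E(z) = -(-4 - 5) = -1*(-9) = 9)
t = -8*√5 (t = √5*(-8) = -8*√5 ≈ -17.889)
C = 3 (C = -6 + 9 = 3)
t + y*C = -8*√5 + 0*3 = -8*√5 + 0 = -8*√5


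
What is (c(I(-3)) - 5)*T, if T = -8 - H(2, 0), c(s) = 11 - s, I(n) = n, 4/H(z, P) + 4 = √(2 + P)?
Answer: -432/7 + 18*√2/7 ≈ -58.078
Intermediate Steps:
H(z, P) = 4/(-4 + √(2 + P))
T = -8 - 4/(-4 + √2) (T = -8 - 4/(-4 + √(2 + 0)) = -8 - 4/(-4 + √2) ≈ -6.4531)
(c(I(-3)) - 5)*T = ((11 - 1*(-3)) - 5)*(-48/7 + 2*√2/7) = ((11 + 3) - 5)*(-48/7 + 2*√2/7) = (14 - 5)*(-48/7 + 2*√2/7) = 9*(-48/7 + 2*√2/7) = -432/7 + 18*√2/7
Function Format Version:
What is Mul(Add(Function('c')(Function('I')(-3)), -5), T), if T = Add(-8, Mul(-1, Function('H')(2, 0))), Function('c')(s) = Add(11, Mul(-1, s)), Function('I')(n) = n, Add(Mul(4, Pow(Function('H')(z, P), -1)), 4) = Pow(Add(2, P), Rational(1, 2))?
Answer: Add(Rational(-432, 7), Mul(Rational(18, 7), Pow(2, Rational(1, 2)))) ≈ -58.078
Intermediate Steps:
Function('H')(z, P) = Mul(4, Pow(Add(-4, Pow(Add(2, P), Rational(1, 2))), -1))
T = Add(-8, Mul(-4, Pow(Add(-4, Pow(2, Rational(1, 2))), -1))) (T = Add(-8, Mul(-1, Mul(4, Pow(Add(-4, Pow(Add(2, 0), Rational(1, 2))), -1)))) = Add(-8, Mul(-1, Mul(4, Pow(Add(-4, Pow(2, Rational(1, 2))), -1)))) = Add(-8, Mul(-4, Pow(Add(-4, Pow(2, Rational(1, 2))), -1))) ≈ -6.4531)
Mul(Add(Function('c')(Function('I')(-3)), -5), T) = Mul(Add(Add(11, Mul(-1, -3)), -5), Add(Rational(-48, 7), Mul(Rational(2, 7), Pow(2, Rational(1, 2))))) = Mul(Add(Add(11, 3), -5), Add(Rational(-48, 7), Mul(Rational(2, 7), Pow(2, Rational(1, 2))))) = Mul(Add(14, -5), Add(Rational(-48, 7), Mul(Rational(2, 7), Pow(2, Rational(1, 2))))) = Mul(9, Add(Rational(-48, 7), Mul(Rational(2, 7), Pow(2, Rational(1, 2))))) = Add(Rational(-432, 7), Mul(Rational(18, 7), Pow(2, Rational(1, 2))))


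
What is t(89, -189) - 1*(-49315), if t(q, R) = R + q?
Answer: 49215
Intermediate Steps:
t(89, -189) - 1*(-49315) = (-189 + 89) - 1*(-49315) = -100 + 49315 = 49215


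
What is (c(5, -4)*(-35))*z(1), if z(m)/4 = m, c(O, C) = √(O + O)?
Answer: -140*√10 ≈ -442.72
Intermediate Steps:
c(O, C) = √2*√O (c(O, C) = √(2*O) = √2*√O)
z(m) = 4*m
(c(5, -4)*(-35))*z(1) = ((√2*√5)*(-35))*(4*1) = (√10*(-35))*4 = -35*√10*4 = -140*√10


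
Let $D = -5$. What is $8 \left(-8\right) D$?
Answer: $320$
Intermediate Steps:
$8 \left(-8\right) D = 8 \left(-8\right) \left(-5\right) = \left(-64\right) \left(-5\right) = 320$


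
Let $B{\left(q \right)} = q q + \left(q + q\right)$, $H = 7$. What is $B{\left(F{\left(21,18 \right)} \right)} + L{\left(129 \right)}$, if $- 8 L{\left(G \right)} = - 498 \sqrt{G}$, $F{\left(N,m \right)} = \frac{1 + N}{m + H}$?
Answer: $\frac{1584}{625} + \frac{249 \sqrt{129}}{4} \approx 709.56$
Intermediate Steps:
$F{\left(N,m \right)} = \frac{1 + N}{7 + m}$ ($F{\left(N,m \right)} = \frac{1 + N}{m + 7} = \frac{1 + N}{7 + m}$)
$L{\left(G \right)} = \frac{249 \sqrt{G}}{4}$ ($L{\left(G \right)} = - \frac{\left(-498\right) \sqrt{G}}{8} = \frac{249 \sqrt{G}}{4}$)
$B{\left(q \right)} = q^{2} + 2 q$
$B{\left(F{\left(21,18 \right)} \right)} + L{\left(129 \right)} = \frac{1 + 21}{7 + 18} \left(2 + \frac{1 + 21}{7 + 18}\right) + \frac{249 \sqrt{129}}{4} = \frac{1}{25} \cdot 22 \left(2 + \frac{1}{25} \cdot 22\right) + \frac{249 \sqrt{129}}{4} = \frac{22 \left(2 + \frac{22}{25}\right)}{25} + \frac{249 \sqrt{129}}{4} = \frac{22}{25} \cdot \frac{72}{25} + \frac{249 \sqrt{129}}{4} = \frac{1584}{625} + \frac{249 \sqrt{129}}{4}$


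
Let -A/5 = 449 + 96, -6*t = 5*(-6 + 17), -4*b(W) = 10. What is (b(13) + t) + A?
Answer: -8210/3 ≈ -2736.7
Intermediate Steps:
b(W) = -5/2 (b(W) = -1/4*10 = -5/2)
t = -55/6 (t = -5*(-6 + 17)/6 = -5*11/6 = -1/6*55 = -55/6 ≈ -9.1667)
A = -2725 (A = -5*(449 + 96) = -5*545 = -2725)
(b(13) + t) + A = (-5/2 - 55/6) - 2725 = -35/3 - 2725 = -8210/3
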